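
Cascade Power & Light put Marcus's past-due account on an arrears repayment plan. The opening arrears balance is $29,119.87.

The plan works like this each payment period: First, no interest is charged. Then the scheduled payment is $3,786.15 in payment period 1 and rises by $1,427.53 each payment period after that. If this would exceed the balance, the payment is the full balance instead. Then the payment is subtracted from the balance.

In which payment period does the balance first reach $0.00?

5

Payment period 1: $29,119.87 − $3,786.15 → $25,333.72
Payment period 2: $25,333.72 − $5,213.68 → $20,120.04
Payment period 3: $20,120.04 − $6,641.21 → $13,478.83
Payment period 4: $13,478.83 − $8,068.74 → $5,410.09
Payment period 5: $5,410.09 − $5,410.09 → $0.00
Balance reaches $0.00 in payment period 5.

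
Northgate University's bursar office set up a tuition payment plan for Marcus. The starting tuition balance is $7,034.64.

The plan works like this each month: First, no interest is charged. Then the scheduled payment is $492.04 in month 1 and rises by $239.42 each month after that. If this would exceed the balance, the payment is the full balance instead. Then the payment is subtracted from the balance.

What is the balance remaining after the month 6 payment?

Month 1: $7,034.64 − $492.04 → $6,542.60
Month 2: $6,542.60 − $731.46 → $5,811.14
Month 3: $5,811.14 − $970.88 → $4,840.26
Month 4: $4,840.26 − $1,210.30 → $3,629.96
Month 5: $3,629.96 − $1,449.72 → $2,180.24
Month 6: $2,180.24 − $1,689.14 → $491.10

$491.10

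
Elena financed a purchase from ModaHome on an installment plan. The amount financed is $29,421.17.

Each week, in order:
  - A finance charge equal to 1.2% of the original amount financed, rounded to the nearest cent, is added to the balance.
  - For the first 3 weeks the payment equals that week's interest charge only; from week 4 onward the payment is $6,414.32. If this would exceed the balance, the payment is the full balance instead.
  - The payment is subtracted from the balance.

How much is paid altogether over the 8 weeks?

$32,245.57

Week 1: opening $29,421.17; interest $353.05 → $29,774.22; payment $353.05; balance $29,421.17
Week 2: opening $29,421.17; interest $353.05 → $29,774.22; payment $353.05; balance $29,421.17
Week 3: opening $29,421.17; interest $353.05 → $29,774.22; payment $353.05; balance $29,421.17
Week 4: opening $29,421.17; interest $353.05 → $29,774.22; payment $6,414.32; balance $23,359.90
Week 5: opening $23,359.90; interest $353.05 → $23,712.95; payment $6,414.32; balance $17,298.63
Week 6: opening $17,298.63; interest $353.05 → $17,651.68; payment $6,414.32; balance $11,237.36
Week 7: opening $11,237.36; interest $353.05 → $11,590.41; payment $6,414.32; balance $5,176.09
Week 8: opening $5,176.09; interest $353.05 → $5,529.14; payment $5,529.14; balance $0.00
Total paid: $32,245.57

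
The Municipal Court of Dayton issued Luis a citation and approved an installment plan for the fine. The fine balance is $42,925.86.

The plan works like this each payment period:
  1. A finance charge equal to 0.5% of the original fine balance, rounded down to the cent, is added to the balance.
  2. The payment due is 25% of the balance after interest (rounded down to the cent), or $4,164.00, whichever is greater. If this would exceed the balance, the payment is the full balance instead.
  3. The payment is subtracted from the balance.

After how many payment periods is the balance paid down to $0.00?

Payment period 1: $42,925.86 +$214.62 interest = $43,140.48; pay $10,785.12 → $32,355.36
Payment period 2: $32,355.36 +$214.62 interest = $32,569.98; pay $8,142.49 → $24,427.49
Payment period 3: $24,427.49 +$214.62 interest = $24,642.11; pay $6,160.52 → $18,481.59
Payment period 4: $18,481.59 +$214.62 interest = $18,696.21; pay $4,674.05 → $14,022.16
Payment period 5: $14,022.16 +$214.62 interest = $14,236.78; pay $4,164.00 → $10,072.78
Payment period 6: $10,072.78 +$214.62 interest = $10,287.40; pay $4,164.00 → $6,123.40
Payment period 7: $6,123.40 +$214.62 interest = $6,338.02; pay $4,164.00 → $2,174.02
Payment period 8: $2,174.02 +$214.62 interest = $2,388.64; pay $2,388.64 → $0.00
Balance reaches $0.00 in payment period 8.

8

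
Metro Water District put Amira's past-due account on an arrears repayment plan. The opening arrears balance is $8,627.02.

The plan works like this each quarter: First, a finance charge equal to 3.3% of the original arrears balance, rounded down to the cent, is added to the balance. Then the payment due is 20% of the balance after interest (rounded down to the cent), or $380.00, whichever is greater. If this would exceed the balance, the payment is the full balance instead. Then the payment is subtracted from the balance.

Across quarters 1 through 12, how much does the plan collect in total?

# | Opening | Interest | Payment | End bal
1 | $8,627.02 | $284.69 | $1,782.34 | $7,129.37
2 | $7,129.37 | $284.69 | $1,482.81 | $5,931.25
3 | $5,931.25 | $284.69 | $1,243.18 | $4,972.76
4 | $4,972.76 | $284.69 | $1,051.49 | $4,205.96
5 | $4,205.96 | $284.69 | $898.13 | $3,592.52
6 | $3,592.52 | $284.69 | $775.44 | $3,101.77
7 | $3,101.77 | $284.69 | $677.29 | $2,709.17
8 | $2,709.17 | $284.69 | $598.77 | $2,395.09
9 | $2,395.09 | $284.69 | $535.95 | $2,143.83
10 | $2,143.83 | $284.69 | $485.70 | $1,942.82
11 | $1,942.82 | $284.69 | $445.50 | $1,782.01
12 | $1,782.01 | $284.69 | $413.34 | $1,653.36
Total paid: $10,389.94

$10,389.94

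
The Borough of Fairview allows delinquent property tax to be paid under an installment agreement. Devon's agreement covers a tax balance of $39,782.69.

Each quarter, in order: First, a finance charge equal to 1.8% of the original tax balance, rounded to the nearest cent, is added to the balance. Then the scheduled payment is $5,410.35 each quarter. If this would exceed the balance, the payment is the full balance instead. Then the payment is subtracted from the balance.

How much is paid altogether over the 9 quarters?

# | Opening | Interest | Payment | End bal
1 | $39,782.69 | $716.09 | $5,410.35 | $35,088.43
2 | $35,088.43 | $716.09 | $5,410.35 | $30,394.17
3 | $30,394.17 | $716.09 | $5,410.35 | $25,699.91
4 | $25,699.91 | $716.09 | $5,410.35 | $21,005.65
5 | $21,005.65 | $716.09 | $5,410.35 | $16,311.39
6 | $16,311.39 | $716.09 | $5,410.35 | $11,617.13
7 | $11,617.13 | $716.09 | $5,410.35 | $6,922.87
8 | $6,922.87 | $716.09 | $5,410.35 | $2,228.61
9 | $2,228.61 | $716.09 | $2,944.70 | $0.00
Total paid: $46,227.50

$46,227.50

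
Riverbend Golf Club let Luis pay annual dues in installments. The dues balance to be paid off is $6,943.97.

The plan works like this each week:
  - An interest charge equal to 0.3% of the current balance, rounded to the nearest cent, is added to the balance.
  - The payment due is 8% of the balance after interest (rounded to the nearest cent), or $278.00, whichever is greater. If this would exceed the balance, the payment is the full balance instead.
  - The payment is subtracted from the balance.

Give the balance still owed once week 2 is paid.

Week 1: opening $6,943.97; interest $20.83 → $6,964.80; payment $557.18; balance $6,407.62
Week 2: opening $6,407.62; interest $19.22 → $6,426.84; payment $514.15; balance $5,912.69

$5,912.69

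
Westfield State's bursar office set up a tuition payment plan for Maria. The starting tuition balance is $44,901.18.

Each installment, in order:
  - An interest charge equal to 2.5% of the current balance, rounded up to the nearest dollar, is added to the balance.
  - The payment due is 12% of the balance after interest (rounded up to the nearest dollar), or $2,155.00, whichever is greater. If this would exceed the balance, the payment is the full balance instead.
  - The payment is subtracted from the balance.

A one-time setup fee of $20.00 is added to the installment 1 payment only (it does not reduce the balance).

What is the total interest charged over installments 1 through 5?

# | Opening | Interest | Payment | Fee | End bal
1 | $44,901.18 | $1,123.00 | $5,523.00 | $20.00 | $40,501.18
2 | $40,501.18 | $1,013.00 | $4,982.00 | — | $36,532.18
3 | $36,532.18 | $914.00 | $4,494.00 | — | $32,952.18
4 | $32,952.18 | $824.00 | $4,054.00 | — | $29,722.18
5 | $29,722.18 | $744.00 | $3,656.00 | — | $26,810.18
Total interest: $1,123.00 + $1,013.00 + $914.00 + $824.00 + $744.00 = $4,618.00

$4,618.00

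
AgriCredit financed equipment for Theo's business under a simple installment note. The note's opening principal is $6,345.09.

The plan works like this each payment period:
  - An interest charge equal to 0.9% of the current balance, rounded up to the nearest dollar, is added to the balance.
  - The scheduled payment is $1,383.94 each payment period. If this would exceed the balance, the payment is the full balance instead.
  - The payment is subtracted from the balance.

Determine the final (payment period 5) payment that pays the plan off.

$977.33

Payment period 1: opening $6,345.09; interest $58.00 → $6,403.09; payment $1,383.94; balance $5,019.15
Payment period 2: opening $5,019.15; interest $46.00 → $5,065.15; payment $1,383.94; balance $3,681.21
Payment period 3: opening $3,681.21; interest $34.00 → $3,715.21; payment $1,383.94; balance $2,331.27
Payment period 4: opening $2,331.27; interest $21.00 → $2,352.27; payment $1,383.94; balance $968.33
Payment period 5: opening $968.33; interest $9.00 → $977.33; payment $977.33; balance $0.00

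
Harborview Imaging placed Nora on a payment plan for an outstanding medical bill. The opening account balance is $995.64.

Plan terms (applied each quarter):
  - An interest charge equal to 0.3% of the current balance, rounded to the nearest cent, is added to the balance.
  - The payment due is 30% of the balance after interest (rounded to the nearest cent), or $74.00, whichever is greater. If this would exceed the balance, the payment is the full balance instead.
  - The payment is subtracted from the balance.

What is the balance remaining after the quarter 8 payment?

Quarter 1: $995.64 +$2.99 interest = $998.63; pay $299.59 → $699.04
Quarter 2: $699.04 +$2.10 interest = $701.14; pay $210.34 → $490.80
Quarter 3: $490.80 +$1.47 interest = $492.27; pay $147.68 → $344.59
Quarter 4: $344.59 +$1.03 interest = $345.62; pay $103.69 → $241.93
Quarter 5: $241.93 +$0.73 interest = $242.66; pay $74.00 → $168.66
Quarter 6: $168.66 +$0.51 interest = $169.17; pay $74.00 → $95.17
Quarter 7: $95.17 +$0.29 interest = $95.46; pay $74.00 → $21.46
Quarter 8: $21.46 +$0.06 interest = $21.52; pay $21.52 → $0.00

$0.00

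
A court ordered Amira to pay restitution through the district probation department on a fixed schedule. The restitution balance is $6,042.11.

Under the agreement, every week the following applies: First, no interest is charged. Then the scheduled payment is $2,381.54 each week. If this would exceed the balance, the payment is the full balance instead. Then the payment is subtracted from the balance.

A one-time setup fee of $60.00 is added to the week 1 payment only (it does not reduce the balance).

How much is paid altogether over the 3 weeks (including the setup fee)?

# | Opening | Payment | Fee | End bal
1 | $6,042.11 | $2,381.54 | $60.00 | $3,660.57
2 | $3,660.57 | $2,381.54 | — | $1,279.03
3 | $1,279.03 | $1,279.03 | — | $0.00
Total paid: $6,102.11

$6,102.11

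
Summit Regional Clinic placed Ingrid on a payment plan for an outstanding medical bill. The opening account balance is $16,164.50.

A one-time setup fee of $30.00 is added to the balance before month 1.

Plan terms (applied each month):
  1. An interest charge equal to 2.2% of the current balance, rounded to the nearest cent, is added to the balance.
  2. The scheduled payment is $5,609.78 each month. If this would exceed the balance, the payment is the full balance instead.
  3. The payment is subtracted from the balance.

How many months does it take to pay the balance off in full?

Month 1: opening $16,194.50; interest $356.28 → $16,550.78; payment $5,609.78; balance $10,941.00
Month 2: opening $10,941.00; interest $240.70 → $11,181.70; payment $5,609.78; balance $5,571.92
Month 3: opening $5,571.92; interest $122.58 → $5,694.50; payment $5,609.78; balance $84.72
Month 4: opening $84.72; interest $1.86 → $86.58; payment $86.58; balance $0.00
Balance reaches $0.00 in month 4.

4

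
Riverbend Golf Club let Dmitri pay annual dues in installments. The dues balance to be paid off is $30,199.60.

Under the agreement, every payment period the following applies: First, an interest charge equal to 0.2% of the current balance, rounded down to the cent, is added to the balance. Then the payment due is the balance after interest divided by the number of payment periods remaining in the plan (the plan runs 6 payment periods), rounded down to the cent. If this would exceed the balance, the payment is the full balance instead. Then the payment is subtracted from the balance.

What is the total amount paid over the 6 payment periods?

$30,411.67

Payment period 1: opening $30,199.60; interest $60.39 → $30,259.99; payment $5,043.33; balance $25,216.66
Payment period 2: opening $25,216.66; interest $50.43 → $25,267.09; payment $5,053.41; balance $20,213.68
Payment period 3: opening $20,213.68; interest $40.42 → $20,254.10; payment $5,063.52; balance $15,190.58
Payment period 4: opening $15,190.58; interest $30.38 → $15,220.96; payment $5,073.65; balance $10,147.31
Payment period 5: opening $10,147.31; interest $20.29 → $10,167.60; payment $5,083.80; balance $5,083.80
Payment period 6: opening $5,083.80; interest $10.16 → $5,093.96; payment $5,093.96; balance $0.00
Total paid: $30,411.67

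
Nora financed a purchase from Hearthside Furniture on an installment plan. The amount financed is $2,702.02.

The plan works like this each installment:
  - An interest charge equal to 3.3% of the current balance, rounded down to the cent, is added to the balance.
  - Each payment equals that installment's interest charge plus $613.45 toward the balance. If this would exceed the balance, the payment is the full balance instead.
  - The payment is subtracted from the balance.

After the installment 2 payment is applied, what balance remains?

# | Opening | Interest | Payment | End bal
1 | $2,702.02 | $89.16 | $702.61 | $2,088.57
2 | $2,088.57 | $68.92 | $682.37 | $1,475.12

$1,475.12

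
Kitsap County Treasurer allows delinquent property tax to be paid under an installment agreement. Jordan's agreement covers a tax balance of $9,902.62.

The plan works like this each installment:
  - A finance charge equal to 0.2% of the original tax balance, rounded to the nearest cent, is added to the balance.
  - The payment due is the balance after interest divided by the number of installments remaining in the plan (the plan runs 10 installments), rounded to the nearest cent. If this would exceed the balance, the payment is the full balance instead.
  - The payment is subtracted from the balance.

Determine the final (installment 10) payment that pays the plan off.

Installment 1: opening $9,902.62; interest $19.81 → $9,922.43; payment $992.24; balance $8,930.19
Installment 2: opening $8,930.19; interest $19.81 → $8,950.00; payment $994.44; balance $7,955.56
Installment 3: opening $7,955.56; interest $19.81 → $7,975.37; payment $996.92; balance $6,978.45
Installment 4: opening $6,978.45; interest $19.81 → $6,998.26; payment $999.75; balance $5,998.51
Installment 5: opening $5,998.51; interest $19.81 → $6,018.32; payment $1,003.05; balance $5,015.27
Installment 6: opening $5,015.27; interest $19.81 → $5,035.08; payment $1,007.02; balance $4,028.06
Installment 7: opening $4,028.06; interest $19.81 → $4,047.87; payment $1,011.97; balance $3,035.90
Installment 8: opening $3,035.90; interest $19.81 → $3,055.71; payment $1,018.57; balance $2,037.14
Installment 9: opening $2,037.14; interest $19.81 → $2,056.95; payment $1,028.48; balance $1,028.47
Installment 10: opening $1,028.47; interest $19.81 → $1,048.28; payment $1,048.28; balance $0.00

$1,048.28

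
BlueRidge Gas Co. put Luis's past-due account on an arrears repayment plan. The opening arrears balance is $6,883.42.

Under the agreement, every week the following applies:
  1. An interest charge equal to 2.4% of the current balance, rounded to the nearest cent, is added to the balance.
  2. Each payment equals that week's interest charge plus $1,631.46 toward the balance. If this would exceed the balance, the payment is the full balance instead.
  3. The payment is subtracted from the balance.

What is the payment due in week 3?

$1,718.35

# | Opening | Interest | Payment | End bal
1 | $6,883.42 | $165.20 | $1,796.66 | $5,251.96
2 | $5,251.96 | $126.05 | $1,757.51 | $3,620.50
3 | $3,620.50 | $86.89 | $1,718.35 | $1,989.04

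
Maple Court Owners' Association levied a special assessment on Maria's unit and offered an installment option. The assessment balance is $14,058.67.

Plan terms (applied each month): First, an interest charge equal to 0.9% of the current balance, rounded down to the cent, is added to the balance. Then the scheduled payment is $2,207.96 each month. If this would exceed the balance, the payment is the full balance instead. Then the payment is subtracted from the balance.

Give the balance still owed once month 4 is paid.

$5,619.85

# | Opening | Interest | Payment | End bal
1 | $14,058.67 | $126.52 | $2,207.96 | $11,977.23
2 | $11,977.23 | $107.79 | $2,207.96 | $9,877.06
3 | $9,877.06 | $88.89 | $2,207.96 | $7,757.99
4 | $7,757.99 | $69.82 | $2,207.96 | $5,619.85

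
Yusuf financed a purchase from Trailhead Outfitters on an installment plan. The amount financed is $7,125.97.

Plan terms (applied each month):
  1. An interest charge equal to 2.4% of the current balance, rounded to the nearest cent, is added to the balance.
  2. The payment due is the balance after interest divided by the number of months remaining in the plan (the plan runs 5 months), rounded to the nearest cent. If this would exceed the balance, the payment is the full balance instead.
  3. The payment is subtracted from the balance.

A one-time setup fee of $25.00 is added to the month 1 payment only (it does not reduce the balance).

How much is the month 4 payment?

$1,567.02

Month 1: opening $7,125.97; interest $171.02 → $7,296.99; payment $1,459.40 (+ $25.00 fee); balance $5,837.59
Month 2: opening $5,837.59; interest $140.10 → $5,977.69; payment $1,494.42; balance $4,483.27
Month 3: opening $4,483.27; interest $107.60 → $4,590.87; payment $1,530.29; balance $3,060.58
Month 4: opening $3,060.58; interest $73.45 → $3,134.03; payment $1,567.02; balance $1,567.01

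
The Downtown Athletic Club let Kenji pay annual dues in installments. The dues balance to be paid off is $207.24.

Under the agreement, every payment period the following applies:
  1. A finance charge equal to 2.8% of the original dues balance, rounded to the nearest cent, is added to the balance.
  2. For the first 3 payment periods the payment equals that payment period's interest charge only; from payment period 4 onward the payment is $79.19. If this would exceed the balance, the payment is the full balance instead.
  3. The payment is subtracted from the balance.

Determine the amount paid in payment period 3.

$5.80

# | Opening | Interest | Payment | End bal
1 | $207.24 | $5.80 | $5.80 | $207.24
2 | $207.24 | $5.80 | $5.80 | $207.24
3 | $207.24 | $5.80 | $5.80 | $207.24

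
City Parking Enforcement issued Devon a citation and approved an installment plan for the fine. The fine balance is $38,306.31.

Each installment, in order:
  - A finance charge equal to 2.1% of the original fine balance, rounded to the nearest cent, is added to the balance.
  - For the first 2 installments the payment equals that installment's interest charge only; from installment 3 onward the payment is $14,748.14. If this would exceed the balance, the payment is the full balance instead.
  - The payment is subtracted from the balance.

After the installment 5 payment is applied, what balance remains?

# | Opening | Interest | Payment | End bal
1 | $38,306.31 | $804.43 | $804.43 | $38,306.31
2 | $38,306.31 | $804.43 | $804.43 | $38,306.31
3 | $38,306.31 | $804.43 | $14,748.14 | $24,362.60
4 | $24,362.60 | $804.43 | $14,748.14 | $10,418.89
5 | $10,418.89 | $804.43 | $11,223.32 | $0.00

$0.00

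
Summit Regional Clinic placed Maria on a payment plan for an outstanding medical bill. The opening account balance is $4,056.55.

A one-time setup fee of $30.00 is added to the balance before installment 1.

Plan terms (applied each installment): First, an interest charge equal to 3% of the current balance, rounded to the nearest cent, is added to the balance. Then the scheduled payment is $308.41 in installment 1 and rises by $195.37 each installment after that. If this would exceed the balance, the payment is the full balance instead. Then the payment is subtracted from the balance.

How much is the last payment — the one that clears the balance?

$1,119.46

# | Opening | Interest | Payment | End bal
1 | $4,086.55 | $122.60 | $308.41 | $3,900.74
2 | $3,900.74 | $117.02 | $503.78 | $3,513.98
3 | $3,513.98 | $105.42 | $699.15 | $2,920.25
4 | $2,920.25 | $87.61 | $894.52 | $2,113.34
5 | $2,113.34 | $63.40 | $1,089.89 | $1,086.85
6 | $1,086.85 | $32.61 | $1,119.46 | $0.00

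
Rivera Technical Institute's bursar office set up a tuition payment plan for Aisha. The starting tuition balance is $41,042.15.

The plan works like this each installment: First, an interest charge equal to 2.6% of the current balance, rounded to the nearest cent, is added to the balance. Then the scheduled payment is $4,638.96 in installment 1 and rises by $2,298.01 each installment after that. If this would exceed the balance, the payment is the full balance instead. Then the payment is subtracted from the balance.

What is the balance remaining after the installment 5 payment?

Installment 1: opening $41,042.15; interest $1,067.10 → $42,109.25; payment $4,638.96; balance $37,470.29
Installment 2: opening $37,470.29; interest $974.23 → $38,444.52; payment $6,936.97; balance $31,507.55
Installment 3: opening $31,507.55; interest $819.20 → $32,326.75; payment $9,234.98; balance $23,091.77
Installment 4: opening $23,091.77; interest $600.39 → $23,692.16; payment $11,532.99; balance $12,159.17
Installment 5: opening $12,159.17; interest $316.14 → $12,475.31; payment $12,475.31; balance $0.00

$0.00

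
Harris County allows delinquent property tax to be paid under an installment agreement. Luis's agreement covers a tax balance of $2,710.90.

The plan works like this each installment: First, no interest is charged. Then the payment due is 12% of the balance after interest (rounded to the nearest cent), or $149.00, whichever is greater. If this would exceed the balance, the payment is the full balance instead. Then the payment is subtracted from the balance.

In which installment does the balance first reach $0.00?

15

Installment 1: $2,710.90 − $325.31 → $2,385.59
Installment 2: $2,385.59 − $286.27 → $2,099.32
Installment 3: $2,099.32 − $251.92 → $1,847.40
Installment 4: $1,847.40 − $221.69 → $1,625.71
Installment 5: $1,625.71 − $195.09 → $1,430.62
Installment 6: $1,430.62 − $171.67 → $1,258.95
Installment 7: $1,258.95 − $151.07 → $1,107.88
Installment 8: $1,107.88 − $149.00 → $958.88
Installment 9: $958.88 − $149.00 → $809.88
Installment 10: $809.88 − $149.00 → $660.88
Installment 11: $660.88 − $149.00 → $511.88
Installment 12: $511.88 − $149.00 → $362.88
Installment 13: $362.88 − $149.00 → $213.88
Installment 14: $213.88 − $149.00 → $64.88
Installment 15: $64.88 − $64.88 → $0.00
Balance reaches $0.00 in installment 15.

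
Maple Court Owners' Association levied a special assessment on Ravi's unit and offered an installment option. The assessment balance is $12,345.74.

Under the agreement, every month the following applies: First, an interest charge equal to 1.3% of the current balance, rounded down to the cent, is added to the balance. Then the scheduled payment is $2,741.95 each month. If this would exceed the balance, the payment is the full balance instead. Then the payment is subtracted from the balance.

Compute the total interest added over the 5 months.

$462.47

# | Opening | Interest | Payment | End bal
1 | $12,345.74 | $160.49 | $2,741.95 | $9,764.28
2 | $9,764.28 | $126.93 | $2,741.95 | $7,149.26
3 | $7,149.26 | $92.94 | $2,741.95 | $4,500.25
4 | $4,500.25 | $58.50 | $2,741.95 | $1,816.80
5 | $1,816.80 | $23.61 | $1,840.41 | $0.00
Total interest: $160.49 + $126.93 + $92.94 + $58.50 + $23.61 = $462.47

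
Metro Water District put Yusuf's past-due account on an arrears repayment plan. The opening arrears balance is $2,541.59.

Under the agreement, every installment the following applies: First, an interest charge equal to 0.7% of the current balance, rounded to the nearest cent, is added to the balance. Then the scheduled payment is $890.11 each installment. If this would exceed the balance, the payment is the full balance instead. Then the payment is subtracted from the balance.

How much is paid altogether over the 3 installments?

Installment 1: $2,541.59 +$17.79 interest = $2,559.38; pay $890.11 → $1,669.27
Installment 2: $1,669.27 +$11.68 interest = $1,680.95; pay $890.11 → $790.84
Installment 3: $790.84 +$5.54 interest = $796.38; pay $796.38 → $0.00
Total paid: $2,576.60

$2,576.60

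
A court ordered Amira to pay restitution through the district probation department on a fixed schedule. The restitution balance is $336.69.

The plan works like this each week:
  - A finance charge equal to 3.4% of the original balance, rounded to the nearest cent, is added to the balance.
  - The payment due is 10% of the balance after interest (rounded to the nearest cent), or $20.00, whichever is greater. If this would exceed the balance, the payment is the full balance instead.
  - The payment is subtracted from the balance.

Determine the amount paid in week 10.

$20.50

# | Opening | Interest | Payment | End bal
1 | $336.69 | $11.45 | $34.81 | $313.33
2 | $313.33 | $11.45 | $32.48 | $292.30
3 | $292.30 | $11.45 | $30.38 | $273.37
4 | $273.37 | $11.45 | $28.48 | $256.34
5 | $256.34 | $11.45 | $26.78 | $241.01
6 | $241.01 | $11.45 | $25.25 | $227.21
7 | $227.21 | $11.45 | $23.87 | $214.79
8 | $214.79 | $11.45 | $22.62 | $203.62
9 | $203.62 | $11.45 | $21.51 | $193.56
10 | $193.56 | $11.45 | $20.50 | $184.51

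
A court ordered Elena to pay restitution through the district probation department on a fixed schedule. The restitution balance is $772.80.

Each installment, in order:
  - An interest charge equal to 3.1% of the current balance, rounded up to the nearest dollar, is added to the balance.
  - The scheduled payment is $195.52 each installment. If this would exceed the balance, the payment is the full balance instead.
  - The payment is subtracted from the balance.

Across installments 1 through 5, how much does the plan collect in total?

Installment 1: opening $772.80; interest $24.00 → $796.80; payment $195.52; balance $601.28
Installment 2: opening $601.28; interest $19.00 → $620.28; payment $195.52; balance $424.76
Installment 3: opening $424.76; interest $14.00 → $438.76; payment $195.52; balance $243.24
Installment 4: opening $243.24; interest $8.00 → $251.24; payment $195.52; balance $55.72
Installment 5: opening $55.72; interest $2.00 → $57.72; payment $57.72; balance $0.00
Total paid: $839.80

$839.80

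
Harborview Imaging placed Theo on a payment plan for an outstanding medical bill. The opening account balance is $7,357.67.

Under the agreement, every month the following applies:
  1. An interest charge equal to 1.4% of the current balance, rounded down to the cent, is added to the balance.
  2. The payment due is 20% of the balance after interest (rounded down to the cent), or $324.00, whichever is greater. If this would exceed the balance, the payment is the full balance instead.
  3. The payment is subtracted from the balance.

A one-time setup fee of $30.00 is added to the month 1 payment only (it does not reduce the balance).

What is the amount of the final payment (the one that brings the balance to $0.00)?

Month 1: $7,357.67 +$103.00 interest = $7,460.67; pay $1,492.13 (+ $30.00 fee) → $5,968.54
Month 2: $5,968.54 +$83.55 interest = $6,052.09; pay $1,210.41 → $4,841.68
Month 3: $4,841.68 +$67.78 interest = $4,909.46; pay $981.89 → $3,927.57
Month 4: $3,927.57 +$54.98 interest = $3,982.55; pay $796.51 → $3,186.04
Month 5: $3,186.04 +$44.60 interest = $3,230.64; pay $646.12 → $2,584.52
Month 6: $2,584.52 +$36.18 interest = $2,620.70; pay $524.14 → $2,096.56
Month 7: $2,096.56 +$29.35 interest = $2,125.91; pay $425.18 → $1,700.73
Month 8: $1,700.73 +$23.81 interest = $1,724.54; pay $344.90 → $1,379.64
Month 9: $1,379.64 +$19.31 interest = $1,398.95; pay $324.00 → $1,074.95
Month 10: $1,074.95 +$15.04 interest = $1,089.99; pay $324.00 → $765.99
Month 11: $765.99 +$10.72 interest = $776.71; pay $324.00 → $452.71
Month 12: $452.71 +$6.33 interest = $459.04; pay $324.00 → $135.04
Month 13: $135.04 +$1.89 interest = $136.93; pay $136.93 → $0.00

$136.93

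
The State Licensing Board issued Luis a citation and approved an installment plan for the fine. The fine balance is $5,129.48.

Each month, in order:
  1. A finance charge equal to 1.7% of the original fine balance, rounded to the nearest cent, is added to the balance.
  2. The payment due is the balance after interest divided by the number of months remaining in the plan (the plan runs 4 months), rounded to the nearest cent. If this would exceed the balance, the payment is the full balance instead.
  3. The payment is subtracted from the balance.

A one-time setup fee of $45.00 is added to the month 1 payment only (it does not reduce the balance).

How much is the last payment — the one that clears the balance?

# | Opening | Interest | Payment | Fee | End bal
1 | $5,129.48 | $87.20 | $1,304.17 | $45.00 | $3,912.51
2 | $3,912.51 | $87.20 | $1,333.24 | — | $2,666.47
3 | $2,666.47 | $87.20 | $1,376.84 | — | $1,376.83
4 | $1,376.83 | $87.20 | $1,464.03 | — | $0.00

$1,464.03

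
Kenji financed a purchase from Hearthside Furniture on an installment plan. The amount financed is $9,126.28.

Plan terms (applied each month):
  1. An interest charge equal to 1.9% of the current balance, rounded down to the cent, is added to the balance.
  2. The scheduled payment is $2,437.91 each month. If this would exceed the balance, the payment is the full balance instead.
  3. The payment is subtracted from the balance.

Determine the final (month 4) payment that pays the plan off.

Month 1: $9,126.28 +$173.39 interest = $9,299.67; pay $2,437.91 → $6,861.76
Month 2: $6,861.76 +$130.37 interest = $6,992.13; pay $2,437.91 → $4,554.22
Month 3: $4,554.22 +$86.53 interest = $4,640.75; pay $2,437.91 → $2,202.84
Month 4: $2,202.84 +$41.85 interest = $2,244.69; pay $2,244.69 → $0.00

$2,244.69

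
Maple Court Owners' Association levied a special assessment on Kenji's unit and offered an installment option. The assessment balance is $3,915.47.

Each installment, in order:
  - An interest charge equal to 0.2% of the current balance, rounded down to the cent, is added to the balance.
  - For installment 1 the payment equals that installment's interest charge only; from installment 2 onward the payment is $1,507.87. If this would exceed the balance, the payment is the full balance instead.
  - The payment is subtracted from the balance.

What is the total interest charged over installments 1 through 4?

Installment 1: $3,915.47 +$7.83 interest = $3,923.30; pay $7.83 → $3,915.47
Installment 2: $3,915.47 +$7.83 interest = $3,923.30; pay $1,507.87 → $2,415.43
Installment 3: $2,415.43 +$4.83 interest = $2,420.26; pay $1,507.87 → $912.39
Installment 4: $912.39 +$1.82 interest = $914.21; pay $914.21 → $0.00
Total interest: $7.83 + $7.83 + $4.83 + $1.82 = $22.31

$22.31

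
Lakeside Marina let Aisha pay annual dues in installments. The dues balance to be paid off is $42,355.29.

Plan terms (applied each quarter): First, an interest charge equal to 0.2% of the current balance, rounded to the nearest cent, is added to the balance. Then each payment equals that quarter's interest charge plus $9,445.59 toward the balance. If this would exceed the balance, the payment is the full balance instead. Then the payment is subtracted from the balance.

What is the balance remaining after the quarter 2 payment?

$23,464.11

Quarter 1: opening $42,355.29; interest $84.71 → $42,440.00; payment $9,530.30; balance $32,909.70
Quarter 2: opening $32,909.70; interest $65.82 → $32,975.52; payment $9,511.41; balance $23,464.11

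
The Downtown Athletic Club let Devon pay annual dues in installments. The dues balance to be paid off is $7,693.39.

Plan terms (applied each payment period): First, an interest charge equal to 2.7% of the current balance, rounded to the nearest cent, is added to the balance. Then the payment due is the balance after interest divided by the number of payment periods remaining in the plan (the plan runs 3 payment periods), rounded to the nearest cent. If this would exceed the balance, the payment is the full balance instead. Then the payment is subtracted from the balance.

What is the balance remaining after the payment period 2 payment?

Payment period 1: $7,693.39 +$207.72 interest = $7,901.11; pay $2,633.70 → $5,267.41
Payment period 2: $5,267.41 +$142.22 interest = $5,409.63; pay $2,704.82 → $2,704.81

$2,704.81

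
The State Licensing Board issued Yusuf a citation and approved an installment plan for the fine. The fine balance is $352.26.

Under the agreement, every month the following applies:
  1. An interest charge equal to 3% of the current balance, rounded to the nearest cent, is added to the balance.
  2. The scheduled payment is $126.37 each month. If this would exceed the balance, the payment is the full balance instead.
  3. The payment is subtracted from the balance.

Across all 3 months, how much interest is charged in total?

Month 1: opening $352.26; interest $10.57 → $362.83; payment $126.37; balance $236.46
Month 2: opening $236.46; interest $7.09 → $243.55; payment $126.37; balance $117.18
Month 3: opening $117.18; interest $3.52 → $120.70; payment $120.70; balance $0.00
Total interest: $10.57 + $7.09 + $3.52 = $21.18

$21.18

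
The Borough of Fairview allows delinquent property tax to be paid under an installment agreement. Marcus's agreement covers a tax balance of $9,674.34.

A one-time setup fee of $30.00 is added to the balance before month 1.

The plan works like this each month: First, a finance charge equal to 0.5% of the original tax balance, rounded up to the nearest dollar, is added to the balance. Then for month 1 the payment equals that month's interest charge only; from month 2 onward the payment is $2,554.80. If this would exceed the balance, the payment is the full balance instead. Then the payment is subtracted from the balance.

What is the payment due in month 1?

Month 1: opening $9,704.34; interest $49.00 → $9,753.34; payment $49.00; balance $9,704.34

$49.00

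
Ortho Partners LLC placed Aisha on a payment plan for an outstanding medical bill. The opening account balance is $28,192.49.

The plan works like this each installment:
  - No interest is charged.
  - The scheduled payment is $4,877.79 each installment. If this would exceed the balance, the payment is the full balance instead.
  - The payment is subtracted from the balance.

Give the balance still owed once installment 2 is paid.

$18,436.91

# | Opening | Payment | End bal
1 | $28,192.49 | $4,877.79 | $23,314.70
2 | $23,314.70 | $4,877.79 | $18,436.91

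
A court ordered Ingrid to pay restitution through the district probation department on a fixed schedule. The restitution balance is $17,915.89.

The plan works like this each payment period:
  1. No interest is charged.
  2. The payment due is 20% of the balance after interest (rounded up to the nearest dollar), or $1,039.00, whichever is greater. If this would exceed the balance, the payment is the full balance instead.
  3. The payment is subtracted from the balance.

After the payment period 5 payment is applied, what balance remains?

$5,868.89

# | Opening | Payment | End bal
1 | $17,915.89 | $3,584.00 | $14,331.89
2 | $14,331.89 | $2,867.00 | $11,464.89
3 | $11,464.89 | $2,293.00 | $9,171.89
4 | $9,171.89 | $1,835.00 | $7,336.89
5 | $7,336.89 | $1,468.00 | $5,868.89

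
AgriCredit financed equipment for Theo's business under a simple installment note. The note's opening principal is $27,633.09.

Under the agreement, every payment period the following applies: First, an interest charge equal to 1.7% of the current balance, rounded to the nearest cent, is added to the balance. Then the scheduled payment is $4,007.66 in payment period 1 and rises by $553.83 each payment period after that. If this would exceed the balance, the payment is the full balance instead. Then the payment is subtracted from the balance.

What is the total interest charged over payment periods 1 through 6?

Payment period 1: opening $27,633.09; interest $469.76 → $28,102.85; payment $4,007.66; balance $24,095.19
Payment period 2: opening $24,095.19; interest $409.62 → $24,504.81; payment $4,561.49; balance $19,943.32
Payment period 3: opening $19,943.32; interest $339.04 → $20,282.36; payment $5,115.32; balance $15,167.04
Payment period 4: opening $15,167.04; interest $257.84 → $15,424.88; payment $5,669.15; balance $9,755.73
Payment period 5: opening $9,755.73; interest $165.85 → $9,921.58; payment $6,222.98; balance $3,698.60
Payment period 6: opening $3,698.60; interest $62.88 → $3,761.48; payment $3,761.48; balance $0.00
Total interest: $469.76 + $409.62 + $339.04 + $257.84 + $165.85 + $62.88 = $1,704.99

$1,704.99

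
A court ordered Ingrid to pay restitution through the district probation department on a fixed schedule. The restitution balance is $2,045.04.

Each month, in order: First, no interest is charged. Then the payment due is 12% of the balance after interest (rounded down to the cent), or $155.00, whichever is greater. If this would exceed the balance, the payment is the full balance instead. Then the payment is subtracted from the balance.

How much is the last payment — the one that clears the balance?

$141.42

# | Opening | Payment | End bal
1 | $2,045.04 | $245.40 | $1,799.64
2 | $1,799.64 | $215.95 | $1,583.69
3 | $1,583.69 | $190.04 | $1,393.65
4 | $1,393.65 | $167.23 | $1,226.42
5 | $1,226.42 | $155.00 | $1,071.42
6 | $1,071.42 | $155.00 | $916.42
7 | $916.42 | $155.00 | $761.42
8 | $761.42 | $155.00 | $606.42
9 | $606.42 | $155.00 | $451.42
10 | $451.42 | $155.00 | $296.42
11 | $296.42 | $155.00 | $141.42
12 | $141.42 | $141.42 | $0.00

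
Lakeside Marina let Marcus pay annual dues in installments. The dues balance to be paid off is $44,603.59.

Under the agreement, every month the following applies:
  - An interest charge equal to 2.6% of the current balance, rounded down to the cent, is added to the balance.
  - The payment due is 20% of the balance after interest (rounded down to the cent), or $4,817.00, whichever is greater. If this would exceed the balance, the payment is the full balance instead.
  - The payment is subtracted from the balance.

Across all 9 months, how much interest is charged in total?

$5,021.03

Month 1: $44,603.59 +$1,159.69 interest = $45,763.28; pay $9,152.65 → $36,610.63
Month 2: $36,610.63 +$951.87 interest = $37,562.50; pay $7,512.50 → $30,050.00
Month 3: $30,050.00 +$781.30 interest = $30,831.30; pay $6,166.26 → $24,665.04
Month 4: $24,665.04 +$641.29 interest = $25,306.33; pay $5,061.26 → $20,245.07
Month 5: $20,245.07 +$526.37 interest = $20,771.44; pay $4,817.00 → $15,954.44
Month 6: $15,954.44 +$414.81 interest = $16,369.25; pay $4,817.00 → $11,552.25
Month 7: $11,552.25 +$300.35 interest = $11,852.60; pay $4,817.00 → $7,035.60
Month 8: $7,035.60 +$182.92 interest = $7,218.52; pay $4,817.00 → $2,401.52
Month 9: $2,401.52 +$62.43 interest = $2,463.95; pay $2,463.95 → $0.00
Total interest: $1,159.69 + $951.87 + $781.30 + $641.29 + $526.37 + $414.81 + $300.35 + $182.92 + $62.43 = $5,021.03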